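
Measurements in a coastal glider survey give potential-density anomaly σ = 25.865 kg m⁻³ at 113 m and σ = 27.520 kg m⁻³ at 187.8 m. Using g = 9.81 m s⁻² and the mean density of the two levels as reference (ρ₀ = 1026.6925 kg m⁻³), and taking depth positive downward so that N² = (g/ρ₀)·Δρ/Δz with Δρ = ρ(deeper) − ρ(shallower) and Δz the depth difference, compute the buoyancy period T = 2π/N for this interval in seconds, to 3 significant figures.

Δρ = 1027.520 − 1025.865 = 1.655 kg m⁻³ over Δz = 187.8 − 113 = 74.8 m.
N² = (9.81/1026.6925) × (1.655/74.8) = 2.1141 × 10⁻⁴ s⁻².
N = √(2.1141 × 10⁻⁴) = 0.014540 rad s⁻¹, so T = 2π/N = 432.13 s ≈ 432 s.

432 s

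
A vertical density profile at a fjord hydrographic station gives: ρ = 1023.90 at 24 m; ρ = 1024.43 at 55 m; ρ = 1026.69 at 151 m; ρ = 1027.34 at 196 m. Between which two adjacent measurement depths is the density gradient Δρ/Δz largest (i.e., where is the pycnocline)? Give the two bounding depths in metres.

55–151 m

Compute the density gradient over each adjacent pair:
  24–55 m: Δρ/Δz = 0.53/31 = 0.017 kg m⁻⁴
  55–151 m: Δρ/Δz = 2.26/96 = 0.024 kg m⁻⁴
  151–196 m: Δρ/Δz = 0.65/45 = 0.014 kg m⁻⁴
The largest gradient is in the 55–151 m interval — the pycnocline.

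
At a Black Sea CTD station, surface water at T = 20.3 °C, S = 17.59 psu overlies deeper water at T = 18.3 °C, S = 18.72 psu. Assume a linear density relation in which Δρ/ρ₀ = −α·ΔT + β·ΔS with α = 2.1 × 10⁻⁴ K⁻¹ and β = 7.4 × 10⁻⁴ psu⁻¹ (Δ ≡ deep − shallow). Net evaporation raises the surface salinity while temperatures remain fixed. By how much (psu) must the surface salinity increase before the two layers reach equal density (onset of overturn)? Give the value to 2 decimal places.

1.70 psu

Neutral buoyancy requires −α(T_deep − T_surf) + β(S_deep − S_surf′) = 0.
S_surf′ = S_deep − (α/β)·ΔT = 18.72 − (2.1 × 10⁻⁴/7.4 × 10⁻⁴)·(-2.0) = 19.2876 psu.
Increase required: 19.2876 − 17.59 = 1.6976 psu.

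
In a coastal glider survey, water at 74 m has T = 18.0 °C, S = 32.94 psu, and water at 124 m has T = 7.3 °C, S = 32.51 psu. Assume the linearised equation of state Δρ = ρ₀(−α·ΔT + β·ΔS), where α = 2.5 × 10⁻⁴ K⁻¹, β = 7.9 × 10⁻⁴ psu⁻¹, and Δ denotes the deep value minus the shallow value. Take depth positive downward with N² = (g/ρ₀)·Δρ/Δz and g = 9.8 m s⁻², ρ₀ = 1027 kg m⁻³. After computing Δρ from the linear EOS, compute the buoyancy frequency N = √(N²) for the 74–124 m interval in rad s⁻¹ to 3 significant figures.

0.0214 rad s⁻¹

ΔT = -10.7 K, ΔS = -0.43 psu (deep − shallow).
Δρ/ρ₀ = −αΔT + βΔS = 2.675 × 10⁻³ − 3.397 × 10⁻⁴ = 2.3353 × 10⁻³, so Δρ ≈ 2.398 kg m⁻³.
N² = (g/ρ₀)·Δρ/Δz = g·(Δρ/ρ₀)/Δz = 9.8 × 2.3353 × 10⁻³ / 50 = 4.5772 × 10⁻⁴ s⁻².
N = √(4.5772 × 10⁻⁴) = 0.021394 rad s⁻¹ ≈ 0.0214 rad s⁻¹.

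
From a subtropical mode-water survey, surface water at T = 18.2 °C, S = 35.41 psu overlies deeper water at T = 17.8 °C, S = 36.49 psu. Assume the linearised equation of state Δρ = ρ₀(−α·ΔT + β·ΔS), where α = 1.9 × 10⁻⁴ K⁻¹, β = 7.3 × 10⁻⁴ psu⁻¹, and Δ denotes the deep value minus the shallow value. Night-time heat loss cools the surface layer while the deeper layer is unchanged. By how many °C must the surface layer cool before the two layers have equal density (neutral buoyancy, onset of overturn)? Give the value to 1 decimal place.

4.5 °C

Neutral buoyancy requires Δρ = 0, i.e. −α(T_deep − T_surf′) + β(S_deep − S_surf) = 0.
T_surf′ = T_deep − (β/α)·ΔS = 17.8 − (7.3 × 10⁻⁴/1.9 × 10⁻⁴)·(+1.08) = 13.651 °C.
Cooling required: 18.2 − (13.651) = 4.549 °C.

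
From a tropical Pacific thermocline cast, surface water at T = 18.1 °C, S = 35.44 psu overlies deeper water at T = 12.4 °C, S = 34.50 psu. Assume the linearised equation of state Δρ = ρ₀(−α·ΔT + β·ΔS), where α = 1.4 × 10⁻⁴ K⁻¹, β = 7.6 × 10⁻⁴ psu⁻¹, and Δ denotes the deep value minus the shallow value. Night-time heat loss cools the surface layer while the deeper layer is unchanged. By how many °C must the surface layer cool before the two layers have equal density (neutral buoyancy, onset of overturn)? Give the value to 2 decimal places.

Neutral buoyancy requires Δρ = 0, i.e. −α(T_deep − T_surf′) + β(S_deep − S_surf) = 0.
T_surf′ = T_deep − (β/α)·ΔS = 12.4 − (7.6 × 10⁻⁴/1.4 × 10⁻⁴)·(-0.94) = 17.5029 °C.
Cooling required: 18.1 − (17.5029) = 0.5971 °C.

0.60 °C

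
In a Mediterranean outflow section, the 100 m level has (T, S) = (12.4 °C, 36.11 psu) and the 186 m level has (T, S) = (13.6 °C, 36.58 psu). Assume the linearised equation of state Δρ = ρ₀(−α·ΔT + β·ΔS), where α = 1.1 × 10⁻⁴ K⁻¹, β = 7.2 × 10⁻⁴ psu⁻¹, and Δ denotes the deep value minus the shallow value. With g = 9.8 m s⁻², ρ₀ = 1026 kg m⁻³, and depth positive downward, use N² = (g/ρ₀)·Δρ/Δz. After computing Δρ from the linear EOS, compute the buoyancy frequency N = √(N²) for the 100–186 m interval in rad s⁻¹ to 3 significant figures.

ΔT = +1.2 K, ΔS = +0.47 psu (deep − shallow).
Δρ/ρ₀ = −αΔT + βΔS = -1.32 × 10⁻⁴ + 3.384 × 10⁻⁴ = 2.064 × 10⁻⁴, so Δρ ≈ 0.2118 kg m⁻³.
N² = (g/ρ₀)·Δρ/Δz = g·(Δρ/ρ₀)/Δz = 9.8 × 2.064 × 10⁻⁴ / 86 = 2.3520 × 10⁻⁵ s⁻².
N = √(2.3520 × 10⁻⁵) = 4.8497 × 10⁻³ rad s⁻¹ ≈ 4.85 × 10⁻³ rad s⁻¹.

4.85 × 10⁻³ rad s⁻¹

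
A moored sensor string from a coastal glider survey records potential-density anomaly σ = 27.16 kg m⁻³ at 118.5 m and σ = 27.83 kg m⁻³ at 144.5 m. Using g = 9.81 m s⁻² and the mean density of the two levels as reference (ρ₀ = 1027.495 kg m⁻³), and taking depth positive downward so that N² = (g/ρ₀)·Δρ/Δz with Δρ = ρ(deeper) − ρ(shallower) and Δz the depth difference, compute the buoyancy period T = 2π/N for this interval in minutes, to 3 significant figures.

Δρ = 1027.83 − 1027.16 = 0.67 kg m⁻³ over Δz = 144.5 − 118.5 = 26 m.
N² = (9.81/1027.495) × (0.67/26) = 2.4603 × 10⁻⁴ s⁻².
N = √(2.4603 × 10⁻⁴) = 0.015685 rad s⁻¹, so T = 2π/N = 400.59 s = 6.6765 min ≈ 6.68 min.

6.68 min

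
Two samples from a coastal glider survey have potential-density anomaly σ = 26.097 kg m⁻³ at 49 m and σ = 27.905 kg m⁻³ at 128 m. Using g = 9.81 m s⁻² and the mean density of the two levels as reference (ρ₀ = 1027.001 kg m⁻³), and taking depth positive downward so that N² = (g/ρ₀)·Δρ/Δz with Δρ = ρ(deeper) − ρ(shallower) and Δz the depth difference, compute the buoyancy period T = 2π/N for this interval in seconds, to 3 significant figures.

425 s

Δρ = 1027.905 − 1026.097 = 1.808 kg m⁻³ over Δz = 128 − 49 = 79 m.
N² = (9.81/1027.001) × (1.808/79) = 2.1861 × 10⁻⁴ s⁻².
N = √(2.1861 × 10⁻⁴) = 0.014785 rad s⁻¹, so T = 2π/N = 424.97 s ≈ 425 s.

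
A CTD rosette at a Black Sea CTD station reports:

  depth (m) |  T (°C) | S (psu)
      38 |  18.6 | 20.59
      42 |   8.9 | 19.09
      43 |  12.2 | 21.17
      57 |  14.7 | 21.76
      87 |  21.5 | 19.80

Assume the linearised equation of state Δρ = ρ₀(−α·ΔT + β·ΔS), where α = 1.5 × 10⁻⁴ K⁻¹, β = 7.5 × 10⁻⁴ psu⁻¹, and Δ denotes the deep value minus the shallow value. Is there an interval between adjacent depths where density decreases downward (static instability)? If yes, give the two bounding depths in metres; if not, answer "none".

57–87 m

Evaluate Δρ/ρ₀ = −αΔT + βΔS across each adjacent pair:
  38–42 m: −αΔT+βΔS = −(1.5 × 10⁻⁴)(-9.7)+(7.5 × 10⁻⁴)(-1.50) = 3.3 × 10⁻⁴ → stable
  42–43 m: −αΔT+βΔS = −(1.5 × 10⁻⁴)(+3.3)+(7.5 × 10⁻⁴)(+2.08) = 1.1 × 10⁻³ → stable
  43–57 m: −αΔT+βΔS = −(1.5 × 10⁻⁴)(+2.5)+(7.5 × 10⁻⁴)(+0.59) = 6.8 × 10⁻⁵ → stable
  57–87 m: −αΔT+βΔS = −(1.5 × 10⁻⁴)(+6.8)+(7.5 × 10⁻⁴)(-1.96) = -2.5 × 10⁻³ → UNSTABLE
The 57–87 m interval has Δρ < 0: lighter water underlies denser water.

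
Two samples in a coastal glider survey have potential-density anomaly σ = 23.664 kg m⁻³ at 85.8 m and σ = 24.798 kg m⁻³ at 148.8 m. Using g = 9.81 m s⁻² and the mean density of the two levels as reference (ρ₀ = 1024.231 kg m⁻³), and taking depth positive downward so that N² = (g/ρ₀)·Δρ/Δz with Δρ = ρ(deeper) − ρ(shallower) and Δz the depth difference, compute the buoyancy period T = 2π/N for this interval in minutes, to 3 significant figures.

7.98 min

Δρ = 1024.798 − 1023.664 = 1.134 kg m⁻³ over Δz = 148.8 − 85.8 = 63 m.
N² = (9.81/1024.231) × (1.134/63) = 1.7240 × 10⁻⁴ s⁻².
N = √(1.7240 × 10⁻⁴) = 0.013130 rad s⁻¹, so T = 2π/N = 478.54 s = 7.9757 min ≈ 7.98 min.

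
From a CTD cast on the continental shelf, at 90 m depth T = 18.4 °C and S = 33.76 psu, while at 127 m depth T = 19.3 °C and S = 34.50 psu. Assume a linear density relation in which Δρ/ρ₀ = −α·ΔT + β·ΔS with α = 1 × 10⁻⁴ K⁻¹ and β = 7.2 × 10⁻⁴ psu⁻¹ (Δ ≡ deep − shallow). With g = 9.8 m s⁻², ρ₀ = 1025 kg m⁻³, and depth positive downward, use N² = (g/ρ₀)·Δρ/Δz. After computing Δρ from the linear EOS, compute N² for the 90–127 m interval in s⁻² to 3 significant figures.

ΔT = +0.9 K, ΔS = +0.74 psu (deep − shallow).
Δρ/ρ₀ = −αΔT + βΔS = -9.00 × 10⁻⁵ + 5.328 × 10⁻⁴ = 4.428 × 10⁻⁴, so Δρ ≈ 0.4539 kg m⁻³.
N² = (g/ρ₀)·Δρ/Δz = g·(Δρ/ρ₀)/Δz = 9.8 × 4.428 × 10⁻⁴ / 37 = 1.1728 × 10⁻⁴ s⁻² ≈ 1.17 × 10⁻⁴ s⁻².

1.17 × 10⁻⁴ s⁻²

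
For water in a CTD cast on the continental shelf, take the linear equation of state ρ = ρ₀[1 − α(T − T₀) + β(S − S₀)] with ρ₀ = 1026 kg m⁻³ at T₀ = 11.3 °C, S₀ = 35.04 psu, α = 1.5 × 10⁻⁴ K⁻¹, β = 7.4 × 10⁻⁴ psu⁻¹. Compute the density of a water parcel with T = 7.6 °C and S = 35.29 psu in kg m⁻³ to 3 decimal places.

1026.759 kg m⁻³

T − T₀ = -3.7 K, S − S₀ = +0.25 psu.
Bracket = 1 − α·(-3.7) + β·(+0.25) = 1 + (7.40 × 10⁻⁴) = 1.0007400.
ρ = 1026 × 1.0007400 = 1026.759 kg m⁻³.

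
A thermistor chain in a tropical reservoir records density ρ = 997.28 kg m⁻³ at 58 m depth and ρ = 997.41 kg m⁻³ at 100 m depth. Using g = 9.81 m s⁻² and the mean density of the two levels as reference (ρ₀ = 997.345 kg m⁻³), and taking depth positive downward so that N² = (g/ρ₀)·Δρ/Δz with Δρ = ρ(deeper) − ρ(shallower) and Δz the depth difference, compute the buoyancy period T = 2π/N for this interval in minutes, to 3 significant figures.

Δρ = 997.41 − 997.28 = 0.13 kg m⁻³ over Δz = 100 − 58 = 42 m.
N² = (9.81/997.345) × (0.13/42) = 3.0445 × 10⁻⁵ s⁻².
N = √(3.0445 × 10⁻⁵) = 5.5177 × 10⁻³ rad s⁻¹, so T = 2π/N = 1.1387 × 10³ s = 18.978 min ≈ 19.0 min.
A positive N² confirms static stability across the interval.

19.0 min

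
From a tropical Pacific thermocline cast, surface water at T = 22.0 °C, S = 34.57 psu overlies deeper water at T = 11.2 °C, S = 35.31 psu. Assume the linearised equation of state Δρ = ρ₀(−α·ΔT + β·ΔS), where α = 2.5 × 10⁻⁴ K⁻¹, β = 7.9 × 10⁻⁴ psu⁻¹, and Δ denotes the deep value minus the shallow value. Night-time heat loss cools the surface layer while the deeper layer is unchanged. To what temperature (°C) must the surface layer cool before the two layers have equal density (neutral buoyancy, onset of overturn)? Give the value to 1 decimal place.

Neutral buoyancy requires Δρ = 0, i.e. −α(T_deep − T_surf′) + β(S_deep − S_surf) = 0.
T_surf′ = T_deep − (β/α)·ΔS = 11.2 − (7.9 × 10⁻⁴/2.5 × 10⁻⁴)·(+0.74) = 8.862 °C.
Cooling required: 22.0 − (8.862) = 13.138 °C.

8.9 °C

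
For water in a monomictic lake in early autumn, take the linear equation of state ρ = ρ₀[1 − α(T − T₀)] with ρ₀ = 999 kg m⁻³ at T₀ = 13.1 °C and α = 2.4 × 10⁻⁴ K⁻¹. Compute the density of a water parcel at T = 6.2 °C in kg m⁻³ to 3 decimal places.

T − T₀ = -6.9 K.
Bracket = 1 − α·(-6.9) = 1 + (1.656 × 10⁻³) = 1.0016560.
ρ = 999 × 1.0016560 = 1000.654 kg m⁻³.

1000.654 kg m⁻³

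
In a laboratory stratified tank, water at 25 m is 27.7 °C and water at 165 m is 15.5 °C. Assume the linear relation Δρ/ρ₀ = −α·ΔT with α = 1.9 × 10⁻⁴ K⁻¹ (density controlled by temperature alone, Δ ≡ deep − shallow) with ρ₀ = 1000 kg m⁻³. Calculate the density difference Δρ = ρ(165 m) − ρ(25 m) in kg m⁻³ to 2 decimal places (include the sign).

ΔT = -12.2 K, Δρ/ρ₀ = −αΔT = 2.318 × 10⁻³.
Δρ = 1000 × (2.318 × 10⁻³) = +2.32 kg m⁻³.
Positive Δρ: denser below, stable.

+2.32 kg m⁻³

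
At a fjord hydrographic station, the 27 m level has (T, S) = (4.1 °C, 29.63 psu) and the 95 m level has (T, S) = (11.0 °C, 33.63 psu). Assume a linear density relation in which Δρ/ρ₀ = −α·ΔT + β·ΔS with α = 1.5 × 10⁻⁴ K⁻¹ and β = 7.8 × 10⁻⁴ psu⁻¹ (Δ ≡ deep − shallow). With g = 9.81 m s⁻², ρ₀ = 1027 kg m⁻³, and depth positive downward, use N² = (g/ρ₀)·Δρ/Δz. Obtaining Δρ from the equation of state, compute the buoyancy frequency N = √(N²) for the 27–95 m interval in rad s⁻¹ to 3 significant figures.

ΔT = +6.9 K, ΔS = +4.00 psu (deep − shallow).
Δρ/ρ₀ = −αΔT + βΔS = -1.035 × 10⁻³ + 3.12 × 10⁻³ = 2.085 × 10⁻³, so Δρ ≈ 2.141 kg m⁻³.
N² = (g/ρ₀)·Δρ/Δz = g·(Δρ/ρ₀)/Δz = 9.81 × 2.085 × 10⁻³ / 68 = 3.0079 × 10⁻⁴ s⁻².
N = √(3.0079 × 10⁻⁴) = 0.017343 rad s⁻¹ ≈ 0.0173 rad s⁻¹.

0.0173 rad s⁻¹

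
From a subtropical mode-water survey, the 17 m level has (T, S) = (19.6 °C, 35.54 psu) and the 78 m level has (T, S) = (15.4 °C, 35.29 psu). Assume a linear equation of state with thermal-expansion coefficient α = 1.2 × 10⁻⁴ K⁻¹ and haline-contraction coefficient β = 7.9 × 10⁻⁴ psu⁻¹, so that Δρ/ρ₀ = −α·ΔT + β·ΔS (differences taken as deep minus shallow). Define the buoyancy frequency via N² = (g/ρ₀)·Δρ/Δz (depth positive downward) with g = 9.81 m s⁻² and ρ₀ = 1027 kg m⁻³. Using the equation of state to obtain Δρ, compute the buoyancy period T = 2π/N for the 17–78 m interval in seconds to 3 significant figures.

ΔT = -4.2 K, ΔS = -0.25 psu (deep − shallow).
Δρ/ρ₀ = −αΔT + βΔS = 5.04 × 10⁻⁴ − 1.975 × 10⁻⁴ = 3.065 × 10⁻⁴, so Δρ ≈ 0.3148 kg m⁻³.
N² = (g/ρ₀)·Δρ/Δz = g·(Δρ/ρ₀)/Δz = 9.81 × 3.065 × 10⁻⁴ / 61 = 4.9291 × 10⁻⁵ s⁻².
N = √(4.9291 × 10⁻⁵) = 7.0208 × 10⁻³ rad s⁻¹ → T = 2π/N = 894.94 s ≈ 895 s.

895 s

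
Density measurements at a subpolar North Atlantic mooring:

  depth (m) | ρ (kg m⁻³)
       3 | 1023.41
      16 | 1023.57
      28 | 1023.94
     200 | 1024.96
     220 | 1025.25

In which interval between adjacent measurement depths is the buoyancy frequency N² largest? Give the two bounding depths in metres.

16–28 m

Compute the density gradient over each adjacent pair:
  3–16 m: Δρ/Δz = 0.16/13 = 0.012 kg m⁻⁴
  16–28 m: Δρ/Δz = 0.37/12 = 0.031 kg m⁻⁴
  28–200 m: Δρ/Δz = 1.02/172 = 5.9 × 10⁻³ kg m⁻⁴
  200–220 m: Δρ/Δz = 0.29/20 = 0.014 kg m⁻⁴
The largest gradient is in the 16–28 m interval — the pycnocline.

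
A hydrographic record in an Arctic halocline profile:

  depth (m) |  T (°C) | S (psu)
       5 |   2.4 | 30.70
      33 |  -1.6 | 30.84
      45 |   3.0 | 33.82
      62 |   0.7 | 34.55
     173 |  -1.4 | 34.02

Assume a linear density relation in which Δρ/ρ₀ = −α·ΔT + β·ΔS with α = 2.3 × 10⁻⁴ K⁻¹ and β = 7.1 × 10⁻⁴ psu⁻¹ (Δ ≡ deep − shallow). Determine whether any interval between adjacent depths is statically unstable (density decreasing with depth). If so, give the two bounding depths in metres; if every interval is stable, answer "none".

Evaluate Δρ/ρ₀ = −αΔT + βΔS across each adjacent pair:
  5–33 m: −αΔT+βΔS = −(2.3 × 10⁻⁴)(-4.0)+(7.1 × 10⁻⁴)(+0.14) = 1.0 × 10⁻³ → stable
  33–45 m: −αΔT+βΔS = −(2.3 × 10⁻⁴)(+4.6)+(7.1 × 10⁻⁴)(+2.98) = 1.1 × 10⁻³ → stable
  45–62 m: −αΔT+βΔS = −(2.3 × 10⁻⁴)(-2.3)+(7.1 × 10⁻⁴)(+0.73) = 1.0 × 10⁻³ → stable
  62–173 m: −αΔT+βΔS = −(2.3 × 10⁻⁴)(-2.1)+(7.1 × 10⁻⁴)(-0.53) = 1.1 × 10⁻⁴ → stable
Every interval has Δρ > 0: the column is stably stratified throughout.

none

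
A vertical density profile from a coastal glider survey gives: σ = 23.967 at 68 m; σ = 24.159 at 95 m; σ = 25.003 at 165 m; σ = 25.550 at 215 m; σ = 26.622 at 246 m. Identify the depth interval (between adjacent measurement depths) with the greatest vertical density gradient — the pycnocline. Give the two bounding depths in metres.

Compute the density gradient over each adjacent pair:
  68–95 m: Δρ/Δz = 0.192/27 = 7.1 × 10⁻³ kg m⁻⁴
  95–165 m: Δρ/Δz = 0.844/70 = 0.012 kg m⁻⁴
  165–215 m: Δρ/Δz = 0.547/50 = 0.011 kg m⁻⁴
  215–246 m: Δρ/Δz = 1.072/31 = 0.035 kg m⁻⁴
The largest gradient is in the 215–246 m interval — the pycnocline.

215–246 m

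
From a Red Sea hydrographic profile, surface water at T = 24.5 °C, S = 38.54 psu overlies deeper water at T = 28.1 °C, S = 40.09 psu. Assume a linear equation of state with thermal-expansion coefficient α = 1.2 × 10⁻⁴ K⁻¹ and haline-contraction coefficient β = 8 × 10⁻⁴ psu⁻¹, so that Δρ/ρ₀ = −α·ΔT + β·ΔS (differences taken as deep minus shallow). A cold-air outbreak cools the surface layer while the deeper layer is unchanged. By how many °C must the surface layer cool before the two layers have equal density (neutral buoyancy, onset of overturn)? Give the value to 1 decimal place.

Neutral buoyancy requires Δρ = 0, i.e. −α(T_deep − T_surf′) + β(S_deep − S_surf) = 0.
T_surf′ = T_deep − (β/α)·ΔS = 28.1 − (8 × 10⁻⁴/1.2 × 10⁻⁴)·(+1.55) = 17.767 °C.
Cooling required: 24.5 − (17.767) = 6.733 °C.

6.7 °C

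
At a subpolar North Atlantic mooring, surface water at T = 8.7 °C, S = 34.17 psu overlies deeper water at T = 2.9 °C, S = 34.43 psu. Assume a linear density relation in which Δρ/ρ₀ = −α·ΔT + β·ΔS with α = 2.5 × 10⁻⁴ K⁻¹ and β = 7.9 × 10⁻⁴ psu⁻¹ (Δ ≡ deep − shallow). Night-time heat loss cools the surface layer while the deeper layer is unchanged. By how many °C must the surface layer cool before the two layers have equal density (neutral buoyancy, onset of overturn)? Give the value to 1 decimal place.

Neutral buoyancy requires Δρ = 0, i.e. −α(T_deep − T_surf′) + β(S_deep − S_surf) = 0.
T_surf′ = T_deep − (β/α)·ΔS = 2.9 − (7.9 × 10⁻⁴/2.5 × 10⁻⁴)·(+0.26) = 2.078 °C.
Cooling required: 8.7 − (2.078) = 6.622 °C.

6.6 °C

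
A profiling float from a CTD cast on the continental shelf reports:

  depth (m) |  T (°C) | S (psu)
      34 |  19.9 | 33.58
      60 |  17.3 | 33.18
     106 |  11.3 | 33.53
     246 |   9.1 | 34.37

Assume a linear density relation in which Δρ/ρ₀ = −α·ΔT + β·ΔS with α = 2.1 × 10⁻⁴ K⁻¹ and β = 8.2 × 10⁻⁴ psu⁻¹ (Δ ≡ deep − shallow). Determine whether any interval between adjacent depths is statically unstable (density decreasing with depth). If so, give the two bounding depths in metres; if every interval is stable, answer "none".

none

Evaluate Δρ/ρ₀ = −αΔT + βΔS across each adjacent pair:
  34–60 m: −αΔT+βΔS = −(2.1 × 10⁻⁴)(-2.6)+(8.2 × 10⁻⁴)(-0.40) = 2.2 × 10⁻⁴ → stable
  60–106 m: −αΔT+βΔS = −(2.1 × 10⁻⁴)(-6.0)+(8.2 × 10⁻⁴)(+0.35) = 1.5 × 10⁻³ → stable
  106–246 m: −αΔT+βΔS = −(2.1 × 10⁻⁴)(-2.2)+(8.2 × 10⁻⁴)(+0.84) = 1.2 × 10⁻³ → stable
Every interval has Δρ > 0: the column is stably stratified throughout.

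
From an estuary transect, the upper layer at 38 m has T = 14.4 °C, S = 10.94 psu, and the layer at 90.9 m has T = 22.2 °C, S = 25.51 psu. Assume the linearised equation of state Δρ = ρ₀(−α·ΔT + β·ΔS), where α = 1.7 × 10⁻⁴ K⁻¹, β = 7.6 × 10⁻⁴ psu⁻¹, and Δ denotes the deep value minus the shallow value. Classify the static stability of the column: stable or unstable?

stable

ΔT = 22.2 − 14.4 = +7.8 K and ΔS = 25.51 − 10.94 = +14.57 psu (deep − shallow).
−αΔT = -1.326 × 10⁻³; βΔS = 0.0110732; sum Δρ/ρ₀ = 9.7472 × 10⁻³.
Δρ/ρ₀ > 0, so Δρ > 0: deeper water is denser → statically stable.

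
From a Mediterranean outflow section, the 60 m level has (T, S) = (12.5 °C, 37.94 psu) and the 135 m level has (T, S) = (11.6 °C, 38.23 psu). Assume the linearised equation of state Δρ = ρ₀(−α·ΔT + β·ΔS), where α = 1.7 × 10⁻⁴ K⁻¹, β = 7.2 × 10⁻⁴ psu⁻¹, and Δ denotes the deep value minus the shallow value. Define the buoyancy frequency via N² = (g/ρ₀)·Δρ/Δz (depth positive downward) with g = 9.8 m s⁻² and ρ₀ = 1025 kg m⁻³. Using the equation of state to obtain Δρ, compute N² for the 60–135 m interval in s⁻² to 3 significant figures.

4.73 × 10⁻⁵ s⁻²

ΔT = -0.9 K, ΔS = +0.29 psu (deep − shallow).
Δρ/ρ₀ = −αΔT + βΔS = 1.53 × 10⁻⁴ + 2.088 × 10⁻⁴ = 3.618 × 10⁻⁴, so Δρ ≈ 0.3708 kg m⁻³.
N² = (g/ρ₀)·Δρ/Δz = g·(Δρ/ρ₀)/Δz = 9.8 × 3.618 × 10⁻⁴ / 75 = 4.7275 × 10⁻⁵ s⁻² ≈ 4.73 × 10⁻⁵ s⁻².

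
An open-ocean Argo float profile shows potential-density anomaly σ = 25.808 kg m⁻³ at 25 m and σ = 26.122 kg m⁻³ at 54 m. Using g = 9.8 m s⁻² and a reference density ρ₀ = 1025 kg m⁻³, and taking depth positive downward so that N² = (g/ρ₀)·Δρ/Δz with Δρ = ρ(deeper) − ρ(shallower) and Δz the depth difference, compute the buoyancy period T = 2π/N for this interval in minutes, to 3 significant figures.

10.3 min

Δρ = 1026.122 − 1025.808 = 0.314 kg m⁻³ over Δz = 54 − 25 = 29 m.
N² = (9.8/1025) × (0.314/29) = 1.0352 × 10⁻⁴ s⁻².
N = √(1.0352 × 10⁻⁴) = 0.010174 rad s⁻¹, so T = 2π/N = 617.57 s = 10.293 min ≈ 10.3 min.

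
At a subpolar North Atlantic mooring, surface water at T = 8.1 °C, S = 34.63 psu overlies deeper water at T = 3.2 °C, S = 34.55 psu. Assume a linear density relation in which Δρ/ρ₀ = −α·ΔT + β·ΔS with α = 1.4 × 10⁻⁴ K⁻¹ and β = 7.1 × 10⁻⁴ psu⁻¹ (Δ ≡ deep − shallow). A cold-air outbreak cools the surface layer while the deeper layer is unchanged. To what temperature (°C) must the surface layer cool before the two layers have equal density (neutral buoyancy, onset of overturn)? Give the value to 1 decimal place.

3.6 °C

Neutral buoyancy requires Δρ = 0, i.e. −α(T_deep − T_surf′) + β(S_deep − S_surf) = 0.
T_surf′ = T_deep − (β/α)·ΔS = 3.2 − (7.1 × 10⁻⁴/1.4 × 10⁻⁴)·(-0.08) = 3.606 °C.
Cooling required: 8.1 − (3.606) = 4.494 °C.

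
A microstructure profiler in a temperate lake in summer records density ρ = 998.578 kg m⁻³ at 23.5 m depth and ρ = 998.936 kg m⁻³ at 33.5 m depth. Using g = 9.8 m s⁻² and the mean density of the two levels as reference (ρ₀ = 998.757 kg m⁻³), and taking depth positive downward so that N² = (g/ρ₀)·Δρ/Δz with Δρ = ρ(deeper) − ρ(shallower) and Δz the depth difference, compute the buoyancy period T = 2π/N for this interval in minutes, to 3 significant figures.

Δρ = 998.936 − 998.578 = 0.358 kg m⁻³ over Δz = 33.5 − 23.5 = 10 m.
N² = (9.8/998.757) × (0.358/10) = 3.5128 × 10⁻⁴ s⁻².
N = √(3.5128 × 10⁻⁴) = 0.018742 rad s⁻¹, so T = 2π/N = 335.25 s = 5.5875 min ≈ 5.59 min.

5.59 min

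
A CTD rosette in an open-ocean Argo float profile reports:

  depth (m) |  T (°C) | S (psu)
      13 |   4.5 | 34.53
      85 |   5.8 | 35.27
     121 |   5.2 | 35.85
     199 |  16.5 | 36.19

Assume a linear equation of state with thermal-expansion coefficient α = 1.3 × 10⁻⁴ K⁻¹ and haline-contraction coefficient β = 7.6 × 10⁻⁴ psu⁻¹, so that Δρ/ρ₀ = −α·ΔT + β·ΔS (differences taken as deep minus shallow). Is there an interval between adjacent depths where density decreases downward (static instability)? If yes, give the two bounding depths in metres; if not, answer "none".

Evaluate Δρ/ρ₀ = −αΔT + βΔS across each adjacent pair:
  13–85 m: −αΔT+βΔS = −(1.3 × 10⁻⁴)(+1.3)+(7.6 × 10⁻⁴)(+0.74) = 3.9 × 10⁻⁴ → stable
  85–121 m: −αΔT+βΔS = −(1.3 × 10⁻⁴)(-0.6)+(7.6 × 10⁻⁴)(+0.58) = 5.2 × 10⁻⁴ → stable
  121–199 m: −αΔT+βΔS = −(1.3 × 10⁻⁴)(+11.3)+(7.6 × 10⁻⁴)(+0.34) = -1.2 × 10⁻³ → UNSTABLE
The 121–199 m interval has Δρ < 0: lighter water underlies denser water.

121–199 m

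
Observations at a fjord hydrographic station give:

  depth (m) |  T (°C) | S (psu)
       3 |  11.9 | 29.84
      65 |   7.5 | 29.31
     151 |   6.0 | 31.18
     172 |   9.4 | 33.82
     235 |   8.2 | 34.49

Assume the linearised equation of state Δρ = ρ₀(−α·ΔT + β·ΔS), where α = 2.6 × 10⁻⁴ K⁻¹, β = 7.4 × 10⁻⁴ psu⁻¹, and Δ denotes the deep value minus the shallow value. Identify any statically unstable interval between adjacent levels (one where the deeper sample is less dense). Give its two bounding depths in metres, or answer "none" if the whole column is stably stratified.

none

Evaluate Δρ/ρ₀ = −αΔT + βΔS across each adjacent pair:
  3–65 m: −αΔT+βΔS = −(2.6 × 10⁻⁴)(-4.4)+(7.4 × 10⁻⁴)(-0.53) = 7.5 × 10⁻⁴ → stable
  65–151 m: −αΔT+βΔS = −(2.6 × 10⁻⁴)(-1.5)+(7.4 × 10⁻⁴)(+1.87) = 1.8 × 10⁻³ → stable
  151–172 m: −αΔT+βΔS = −(2.6 × 10⁻⁴)(+3.4)+(7.4 × 10⁻⁴)(+2.64) = 1.1 × 10⁻³ → stable
  172–235 m: −αΔT+βΔS = −(2.6 × 10⁻⁴)(-1.2)+(7.4 × 10⁻⁴)(+0.67) = 8.1 × 10⁻⁴ → stable
Every interval has Δρ > 0: the column is stably stratified throughout.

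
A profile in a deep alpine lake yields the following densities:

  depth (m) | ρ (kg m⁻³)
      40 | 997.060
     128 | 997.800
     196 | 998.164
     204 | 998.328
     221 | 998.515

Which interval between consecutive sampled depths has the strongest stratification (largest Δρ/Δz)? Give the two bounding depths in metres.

Compute the density gradient over each adjacent pair:
  40–128 m: Δρ/Δz = 0.740/88 = 8.4 × 10⁻³ kg m⁻⁴
  128–196 m: Δρ/Δz = 0.364/68 = 5.4 × 10⁻³ kg m⁻⁴
  196–204 m: Δρ/Δz = 0.164/8 = 0.021 kg m⁻⁴
  204–221 m: Δρ/Δz = 0.187/17 = 0.011 kg m⁻⁴
The largest gradient is in the 196–204 m interval — the pycnocline.

196–204 m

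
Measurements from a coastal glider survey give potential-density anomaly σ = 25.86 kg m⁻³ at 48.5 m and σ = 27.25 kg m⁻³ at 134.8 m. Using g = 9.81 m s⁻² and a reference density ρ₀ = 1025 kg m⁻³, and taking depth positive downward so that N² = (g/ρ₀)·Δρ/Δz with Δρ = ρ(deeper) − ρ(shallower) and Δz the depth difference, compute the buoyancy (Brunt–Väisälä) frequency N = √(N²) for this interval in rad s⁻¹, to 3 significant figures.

Δρ = 1027.25 − 1025.86 = 1.39 kg m⁻³ over Δz = 134.8 − 48.5 = 86.3 m.
N² = (9.81/1025) × (1.39/86.3) = 1.5415 × 10⁻⁴ s⁻².
N = √(1.5415 × 10⁻⁴) = 0.012416 rad s⁻¹ ≈ 0.0124 rad s⁻¹.
N² > 0, so the interval is statically stable.

0.0124 rad s⁻¹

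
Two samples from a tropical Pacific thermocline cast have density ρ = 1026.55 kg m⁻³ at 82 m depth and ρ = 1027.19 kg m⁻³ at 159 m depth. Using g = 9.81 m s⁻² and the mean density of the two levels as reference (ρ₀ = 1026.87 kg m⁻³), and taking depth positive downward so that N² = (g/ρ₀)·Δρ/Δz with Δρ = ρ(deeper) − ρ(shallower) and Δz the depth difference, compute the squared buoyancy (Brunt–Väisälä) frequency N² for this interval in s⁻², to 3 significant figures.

Δρ = 1027.19 − 1026.55 = 0.64 kg m⁻³ over Δz = 159 − 82 = 77 m.
N² = (9.81/1026.87) × (0.64/77) = 7.9404 × 10⁻⁵ s⁻² ≈ 7.94 × 10⁻⁵ s⁻².

7.94 × 10⁻⁵ s⁻²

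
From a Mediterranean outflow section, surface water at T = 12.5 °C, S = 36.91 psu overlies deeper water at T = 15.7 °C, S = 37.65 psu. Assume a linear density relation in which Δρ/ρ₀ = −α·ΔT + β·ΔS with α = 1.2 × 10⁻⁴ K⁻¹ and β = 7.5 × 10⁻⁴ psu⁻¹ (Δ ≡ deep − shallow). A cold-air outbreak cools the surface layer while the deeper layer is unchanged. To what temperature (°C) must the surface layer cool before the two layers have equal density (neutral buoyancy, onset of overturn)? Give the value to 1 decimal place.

Neutral buoyancy requires Δρ = 0, i.e. −α(T_deep − T_surf′) + β(S_deep − S_surf) = 0.
T_surf′ = T_deep − (β/α)·ΔS = 15.7 − (7.5 × 10⁻⁴/1.2 × 10⁻⁴)·(+0.74) = 11.075 °C.
Cooling required: 12.5 − (11.075) = 1.425 °C.

11.1 °C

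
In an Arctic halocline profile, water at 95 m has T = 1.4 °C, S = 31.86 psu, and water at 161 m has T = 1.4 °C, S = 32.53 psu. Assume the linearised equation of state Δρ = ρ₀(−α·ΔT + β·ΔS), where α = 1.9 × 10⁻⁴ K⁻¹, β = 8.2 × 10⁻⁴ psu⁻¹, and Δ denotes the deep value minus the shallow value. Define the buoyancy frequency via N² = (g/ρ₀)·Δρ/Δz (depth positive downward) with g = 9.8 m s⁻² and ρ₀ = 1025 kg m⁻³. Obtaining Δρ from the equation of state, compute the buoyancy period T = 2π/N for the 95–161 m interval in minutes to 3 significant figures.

11.6 min

ΔT = +0.0 K, ΔS = +0.67 psu (deep − shallow).
Δρ/ρ₀ = −αΔT + βΔS = 0 + 5.494 × 10⁻⁴ = 5.494 × 10⁻⁴, so Δρ ≈ 0.5631 kg m⁻³.
N² = (g/ρ₀)·Δρ/Δz = g·(Δρ/ρ₀)/Δz = 9.8 × 5.494 × 10⁻⁴ / 66 = 8.1578 × 10⁻⁵ s⁻².
N = √(8.1578 × 10⁻⁵) = 9.0321 × 10⁻³ rad s⁻¹ → T = 2π/N = 695.65 s = 11.594 min ≈ 11.6 min.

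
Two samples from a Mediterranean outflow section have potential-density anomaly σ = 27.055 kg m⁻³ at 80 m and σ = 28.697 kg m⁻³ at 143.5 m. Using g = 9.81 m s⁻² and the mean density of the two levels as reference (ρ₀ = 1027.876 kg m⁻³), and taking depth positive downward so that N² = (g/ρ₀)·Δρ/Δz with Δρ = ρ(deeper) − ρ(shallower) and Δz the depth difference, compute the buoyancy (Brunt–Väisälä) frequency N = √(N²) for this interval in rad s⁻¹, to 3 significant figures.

0.0157 rad s⁻¹

Δρ = 1028.697 − 1027.055 = 1.642 kg m⁻³ over Δz = 143.5 − 80 = 63.5 m.
N² = (9.81/1027.876) × (1.642/63.5) = 2.4679 × 10⁻⁴ s⁻².
N = √(2.4679 × 10⁻⁴) = 0.015710 rad s⁻¹ ≈ 0.0157 rad s⁻¹.
A positive N² confirms static stability across the interval.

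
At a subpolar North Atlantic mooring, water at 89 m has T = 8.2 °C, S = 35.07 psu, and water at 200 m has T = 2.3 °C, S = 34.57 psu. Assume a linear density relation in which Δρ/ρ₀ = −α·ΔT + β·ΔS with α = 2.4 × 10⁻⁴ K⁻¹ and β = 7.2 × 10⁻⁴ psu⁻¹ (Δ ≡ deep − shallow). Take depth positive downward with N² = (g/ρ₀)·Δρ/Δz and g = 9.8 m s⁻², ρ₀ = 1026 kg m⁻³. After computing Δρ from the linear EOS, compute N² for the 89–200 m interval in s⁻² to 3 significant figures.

9.32 × 10⁻⁵ s⁻²

ΔT = -5.9 K, ΔS = -0.50 psu (deep − shallow).
Δρ/ρ₀ = −αΔT + βΔS = 1.416 × 10⁻³ − 3.60 × 10⁻⁴ = 1.056 × 10⁻³, so Δρ ≈ 1.083 kg m⁻³.
N² = (g/ρ₀)·Δρ/Δz = g·(Δρ/ρ₀)/Δz = 9.8 × 1.056 × 10⁻³ / 111 = 9.3232 × 10⁻⁵ s⁻² ≈ 9.32 × 10⁻⁵ s⁻².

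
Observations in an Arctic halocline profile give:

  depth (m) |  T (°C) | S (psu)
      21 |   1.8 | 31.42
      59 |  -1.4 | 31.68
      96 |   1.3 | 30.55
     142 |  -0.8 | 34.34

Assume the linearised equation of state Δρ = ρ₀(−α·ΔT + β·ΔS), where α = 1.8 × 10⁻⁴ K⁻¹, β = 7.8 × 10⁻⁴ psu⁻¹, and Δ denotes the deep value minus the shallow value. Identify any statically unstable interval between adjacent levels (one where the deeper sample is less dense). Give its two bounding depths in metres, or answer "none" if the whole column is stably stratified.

59–96 m

Evaluate Δρ/ρ₀ = −αΔT + βΔS across each adjacent pair:
  21–59 m: −αΔT+βΔS = −(1.8 × 10⁻⁴)(-3.2)+(7.8 × 10⁻⁴)(+0.26) = 7.8 × 10⁻⁴ → stable
  59–96 m: −αΔT+βΔS = −(1.8 × 10⁻⁴)(+2.7)+(7.8 × 10⁻⁴)(-1.13) = -1.4 × 10⁻³ → UNSTABLE
  96–142 m: −αΔT+βΔS = −(1.8 × 10⁻⁴)(-2.1)+(7.8 × 10⁻⁴)(+3.79) = 3.3 × 10⁻³ → stable
The 59–96 m interval has Δρ < 0: lighter water underlies denser water.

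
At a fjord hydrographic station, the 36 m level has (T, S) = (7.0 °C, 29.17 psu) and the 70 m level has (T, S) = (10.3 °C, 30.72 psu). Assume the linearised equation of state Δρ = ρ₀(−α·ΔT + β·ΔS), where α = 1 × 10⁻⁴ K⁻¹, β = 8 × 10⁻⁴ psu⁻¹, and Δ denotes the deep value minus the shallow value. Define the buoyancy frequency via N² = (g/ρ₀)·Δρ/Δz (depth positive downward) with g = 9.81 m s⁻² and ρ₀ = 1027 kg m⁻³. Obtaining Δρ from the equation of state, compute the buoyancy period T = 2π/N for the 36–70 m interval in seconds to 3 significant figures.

ΔT = +3.3 K, ΔS = +1.55 psu (deep − shallow).
Δρ/ρ₀ = −αΔT + βΔS = -3.30 × 10⁻⁴ + 1.24 × 10⁻³ = 9.10 × 10⁻⁴, so Δρ ≈ 0.9346 kg m⁻³.
N² = (g/ρ₀)·Δρ/Δz = g·(Δρ/ρ₀)/Δz = 9.81 × 9.10 × 10⁻⁴ / 34 = 2.6256 × 10⁻⁴ s⁻².
N = √(2.6256 × 10⁻⁴) = 0.016204 rad s⁻¹ → T = 2π/N = 387.76 s ≈ 388 s.

388 s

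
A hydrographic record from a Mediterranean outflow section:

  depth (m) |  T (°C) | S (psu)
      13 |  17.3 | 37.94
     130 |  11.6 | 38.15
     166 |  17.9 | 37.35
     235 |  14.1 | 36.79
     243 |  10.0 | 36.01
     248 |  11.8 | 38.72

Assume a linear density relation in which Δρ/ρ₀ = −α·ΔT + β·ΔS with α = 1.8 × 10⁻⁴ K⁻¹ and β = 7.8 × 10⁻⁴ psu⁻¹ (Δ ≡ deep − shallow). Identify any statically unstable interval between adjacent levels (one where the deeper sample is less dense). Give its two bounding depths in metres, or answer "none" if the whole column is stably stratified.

130–166 m

Evaluate Δρ/ρ₀ = −αΔT + βΔS across each adjacent pair:
  13–130 m: −αΔT+βΔS = −(1.8 × 10⁻⁴)(-5.7)+(7.8 × 10⁻⁴)(+0.21) = 1.2 × 10⁻³ → stable
  130–166 m: −αΔT+βΔS = −(1.8 × 10⁻⁴)(+6.3)+(7.8 × 10⁻⁴)(-0.80) = -1.8 × 10⁻³ → UNSTABLE
  166–235 m: −αΔT+βΔS = −(1.8 × 10⁻⁴)(-3.8)+(7.8 × 10⁻⁴)(-0.56) = 2.5 × 10⁻⁴ → stable
  235–243 m: −αΔT+βΔS = −(1.8 × 10⁻⁴)(-4.1)+(7.8 × 10⁻⁴)(-0.78) = 1.3 × 10⁻⁴ → stable
  243–248 m: −αΔT+βΔS = −(1.8 × 10⁻⁴)(+1.8)+(7.8 × 10⁻⁴)(+2.71) = 1.8 × 10⁻³ → stable
The 130–166 m interval has Δρ < 0: lighter water underlies denser water.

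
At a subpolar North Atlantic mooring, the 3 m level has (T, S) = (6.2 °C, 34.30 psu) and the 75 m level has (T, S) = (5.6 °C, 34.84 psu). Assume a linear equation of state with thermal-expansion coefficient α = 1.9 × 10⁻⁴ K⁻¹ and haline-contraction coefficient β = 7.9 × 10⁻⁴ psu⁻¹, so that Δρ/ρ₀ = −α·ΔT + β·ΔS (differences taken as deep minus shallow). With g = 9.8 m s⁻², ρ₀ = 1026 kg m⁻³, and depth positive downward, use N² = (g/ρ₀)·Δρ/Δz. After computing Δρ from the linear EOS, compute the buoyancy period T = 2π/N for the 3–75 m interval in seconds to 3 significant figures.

ΔT = -0.6 K, ΔS = +0.54 psu (deep − shallow).
Δρ/ρ₀ = −αΔT + βΔS = 1.14 × 10⁻⁴ + 4.266 × 10⁻⁴ = 5.406 × 10⁻⁴, so Δρ ≈ 0.5547 kg m⁻³.
N² = (g/ρ₀)·Δρ/Δz = g·(Δρ/ρ₀)/Δz = 9.8 × 5.406 × 10⁻⁴ / 72 = 7.3582 × 10⁻⁵ s⁻².
N = √(7.3582 × 10⁻⁵) = 8.5780 × 10⁻³ rad s⁻¹ → T = 2π/N = 732.48 s ≈ 732 s.

732 s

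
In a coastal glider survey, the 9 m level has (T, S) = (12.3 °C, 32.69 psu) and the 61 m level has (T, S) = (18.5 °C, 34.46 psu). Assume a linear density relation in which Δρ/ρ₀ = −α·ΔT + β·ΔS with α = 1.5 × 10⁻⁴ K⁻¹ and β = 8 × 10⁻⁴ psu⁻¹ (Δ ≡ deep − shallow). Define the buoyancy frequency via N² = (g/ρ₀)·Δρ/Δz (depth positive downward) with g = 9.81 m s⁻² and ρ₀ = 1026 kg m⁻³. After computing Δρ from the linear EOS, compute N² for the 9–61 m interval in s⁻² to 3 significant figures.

9.17 × 10⁻⁵ s⁻²

ΔT = +6.2 K, ΔS = +1.77 psu (deep − shallow).
Δρ/ρ₀ = −αΔT + βΔS = -9.30 × 10⁻⁴ + 1.416 × 10⁻³ = 4.86 × 10⁻⁴, so Δρ ≈ 0.4986 kg m⁻³.
N² = (g/ρ₀)·Δρ/Δz = g·(Δρ/ρ₀)/Δz = 9.81 × 4.86 × 10⁻⁴ / 52 = 9.1686 × 10⁻⁵ s⁻² ≈ 9.17 × 10⁻⁵ s⁻².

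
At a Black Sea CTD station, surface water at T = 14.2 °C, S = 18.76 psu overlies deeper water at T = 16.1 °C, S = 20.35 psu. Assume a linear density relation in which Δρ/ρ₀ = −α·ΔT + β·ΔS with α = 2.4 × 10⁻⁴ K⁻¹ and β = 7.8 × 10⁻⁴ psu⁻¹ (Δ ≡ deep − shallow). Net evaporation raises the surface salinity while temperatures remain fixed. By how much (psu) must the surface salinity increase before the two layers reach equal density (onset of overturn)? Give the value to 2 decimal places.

1.01 psu

Neutral buoyancy requires −α(T_deep − T_surf) + β(S_deep − S_surf′) = 0.
S_surf′ = S_deep − (α/β)·ΔT = 20.35 − (2.4 × 10⁻⁴/7.8 × 10⁻⁴)·(+1.9) = 19.7654 psu.
Increase required: 19.7654 − 18.76 = 1.0054 psu.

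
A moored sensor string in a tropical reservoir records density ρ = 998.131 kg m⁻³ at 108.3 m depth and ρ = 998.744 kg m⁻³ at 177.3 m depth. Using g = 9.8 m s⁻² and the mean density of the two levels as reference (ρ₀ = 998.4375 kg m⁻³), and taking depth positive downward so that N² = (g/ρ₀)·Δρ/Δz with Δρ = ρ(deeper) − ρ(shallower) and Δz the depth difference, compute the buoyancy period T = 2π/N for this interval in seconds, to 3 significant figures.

Δρ = 998.744 − 998.131 = 0.613 kg m⁻³ over Δz = 177.3 − 108.3 = 69 m.
N² = (9.8/998.4375) × (0.613/69) = 8.7200 × 10⁻⁵ s⁻².
N = √(8.7200 × 10⁻⁵) = 9.3381 × 10⁻³ rad s⁻¹, so T = 2π/N = 672.85 s ≈ 673 s.

673 s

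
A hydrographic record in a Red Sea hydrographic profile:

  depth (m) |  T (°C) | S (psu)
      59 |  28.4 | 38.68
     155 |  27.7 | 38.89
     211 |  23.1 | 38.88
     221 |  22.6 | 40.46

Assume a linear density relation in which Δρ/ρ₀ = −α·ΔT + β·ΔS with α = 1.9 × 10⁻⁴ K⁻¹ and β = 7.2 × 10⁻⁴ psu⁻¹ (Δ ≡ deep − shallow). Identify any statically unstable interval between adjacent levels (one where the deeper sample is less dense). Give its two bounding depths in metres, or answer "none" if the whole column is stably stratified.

none

Evaluate Δρ/ρ₀ = −αΔT + βΔS across each adjacent pair:
  59–155 m: −αΔT+βΔS = −(1.9 × 10⁻⁴)(-0.7)+(7.2 × 10⁻⁴)(+0.21) = 2.8 × 10⁻⁴ → stable
  155–211 m: −αΔT+βΔS = −(1.9 × 10⁻⁴)(-4.6)+(7.2 × 10⁻⁴)(-0.01) = 8.7 × 10⁻⁴ → stable
  211–221 m: −αΔT+βΔS = −(1.9 × 10⁻⁴)(-0.5)+(7.2 × 10⁻⁴)(+1.58) = 1.2 × 10⁻³ → stable
Every interval has Δρ > 0: the column is stably stratified throughout.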